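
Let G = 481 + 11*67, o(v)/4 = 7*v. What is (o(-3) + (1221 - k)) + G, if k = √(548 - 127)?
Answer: 2355 - √421 ≈ 2334.5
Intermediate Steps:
o(v) = 28*v (o(v) = 4*(7*v) = 28*v)
G = 1218 (G = 481 + 737 = 1218)
k = √421 ≈ 20.518
(o(-3) + (1221 - k)) + G = (28*(-3) + (1221 - √421)) + 1218 = (-84 + (1221 - √421)) + 1218 = (1137 - √421) + 1218 = 2355 - √421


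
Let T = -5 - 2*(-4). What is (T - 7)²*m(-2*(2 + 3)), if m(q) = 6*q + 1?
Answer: -944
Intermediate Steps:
T = 3 (T = -5 + 8 = 3)
m(q) = 1 + 6*q
(T - 7)²*m(-2*(2 + 3)) = (3 - 7)²*(1 + 6*(-2*(2 + 3))) = (-4)²*(1 + 6*(-2*5)) = 16*(1 + 6*(-10)) = 16*(1 - 60) = 16*(-59) = -944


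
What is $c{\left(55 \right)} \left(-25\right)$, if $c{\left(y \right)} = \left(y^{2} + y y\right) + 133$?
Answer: $-154575$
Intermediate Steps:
$c{\left(y \right)} = 133 + 2 y^{2}$ ($c{\left(y \right)} = \left(y^{2} + y^{2}\right) + 133 = 2 y^{2} + 133 = 133 + 2 y^{2}$)
$c{\left(55 \right)} \left(-25\right) = \left(133 + 2 \cdot 55^{2}\right) \left(-25\right) = \left(133 + 2 \cdot 3025\right) \left(-25\right) = \left(133 + 6050\right) \left(-25\right) = 6183 \left(-25\right) = -154575$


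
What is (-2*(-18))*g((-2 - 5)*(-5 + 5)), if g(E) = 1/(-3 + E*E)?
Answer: -12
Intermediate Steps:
g(E) = 1/(-3 + E²)
(-2*(-18))*g((-2 - 5)*(-5 + 5)) = (-2*(-18))/(-3 + ((-2 - 5)*(-5 + 5))²) = 36/(-3 + (-7*0)²) = 36/(-3 + 0²) = 36/(-3 + 0) = 36/(-3) = 36*(-⅓) = -12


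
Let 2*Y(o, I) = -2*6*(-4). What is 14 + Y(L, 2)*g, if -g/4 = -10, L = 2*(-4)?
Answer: 974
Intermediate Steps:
L = -8
Y(o, I) = 24 (Y(o, I) = (-2*6*(-4))/2 = (-12*(-4))/2 = (1/2)*48 = 24)
g = 40 (g = -4*(-10) = 40)
14 + Y(L, 2)*g = 14 + 24*40 = 14 + 960 = 974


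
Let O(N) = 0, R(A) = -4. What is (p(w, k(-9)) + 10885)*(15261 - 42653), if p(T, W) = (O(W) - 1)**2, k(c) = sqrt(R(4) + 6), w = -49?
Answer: -298189312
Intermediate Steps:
k(c) = sqrt(2) (k(c) = sqrt(-4 + 6) = sqrt(2))
p(T, W) = 1 (p(T, W) = (0 - 1)**2 = (-1)**2 = 1)
(p(w, k(-9)) + 10885)*(15261 - 42653) = (1 + 10885)*(15261 - 42653) = 10886*(-27392) = -298189312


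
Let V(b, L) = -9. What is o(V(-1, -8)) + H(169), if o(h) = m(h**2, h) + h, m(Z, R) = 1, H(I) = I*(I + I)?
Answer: 57114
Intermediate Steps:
H(I) = 2*I**2 (H(I) = I*(2*I) = 2*I**2)
o(h) = 1 + h
o(V(-1, -8)) + H(169) = (1 - 9) + 2*169**2 = -8 + 2*28561 = -8 + 57122 = 57114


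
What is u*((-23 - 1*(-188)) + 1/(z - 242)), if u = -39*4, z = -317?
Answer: -1106808/43 ≈ -25740.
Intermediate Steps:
u = -156
u*((-23 - 1*(-188)) + 1/(z - 242)) = -156*((-23 - 1*(-188)) + 1/(-317 - 242)) = -156*((-23 + 188) + 1/(-559)) = -156*(165 - 1/559) = -156*92234/559 = -1106808/43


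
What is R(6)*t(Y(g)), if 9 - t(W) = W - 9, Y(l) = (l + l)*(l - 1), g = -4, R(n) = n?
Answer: -132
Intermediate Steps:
Y(l) = 2*l*(-1 + l) (Y(l) = (2*l)*(-1 + l) = 2*l*(-1 + l))
t(W) = 18 - W (t(W) = 9 - (W - 9) = 9 - (-9 + W) = 9 + (9 - W) = 18 - W)
R(6)*t(Y(g)) = 6*(18 - 2*(-4)*(-1 - 4)) = 6*(18 - 2*(-4)*(-5)) = 6*(18 - 1*40) = 6*(18 - 40) = 6*(-22) = -132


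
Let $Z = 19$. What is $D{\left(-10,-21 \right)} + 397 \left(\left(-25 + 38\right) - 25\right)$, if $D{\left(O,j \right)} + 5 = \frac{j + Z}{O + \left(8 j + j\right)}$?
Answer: $- \frac{949029}{199} \approx -4769.0$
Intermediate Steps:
$D{\left(O,j \right)} = -5 + \frac{19 + j}{O + 9 j}$ ($D{\left(O,j \right)} = -5 + \frac{j + 19}{O + \left(8 j + j\right)} = -5 + \frac{19 + j}{O + 9 j}$)
$D{\left(-10,-21 \right)} + 397 \left(\left(-25 + 38\right) - 25\right) = \frac{19 - -924 - -50}{-10 + 9 \left(-21\right)} + 397 \left(\left(-25 + 38\right) - 25\right) = \frac{19 + 924 + 50}{-10 - 189} + 397 \left(13 - 25\right) = \frac{1}{-199} \cdot 993 + 397 \left(-12\right) = \left(- \frac{1}{199}\right) 993 - 4764 = - \frac{993}{199} - 4764 = - \frac{949029}{199}$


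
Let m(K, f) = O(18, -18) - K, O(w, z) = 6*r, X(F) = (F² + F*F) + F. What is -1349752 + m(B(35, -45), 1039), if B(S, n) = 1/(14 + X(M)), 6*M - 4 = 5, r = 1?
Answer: -26994921/20 ≈ -1.3497e+6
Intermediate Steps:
M = 3/2 (M = ⅔ + (⅙)*5 = ⅔ + ⅚ = 3/2 ≈ 1.5000)
X(F) = F + 2*F² (X(F) = (F² + F²) + F = 2*F² + F = F + 2*F²)
O(w, z) = 6 (O(w, z) = 6*1 = 6)
B(S, n) = 1/20 (B(S, n) = 1/(14 + 3*(1 + 2*(3/2))/2) = 1/(14 + 3*(1 + 3)/2) = 1/(14 + (3/2)*4) = 1/(14 + 6) = 1/20)
m(K, f) = 6 - K
-1349752 + m(B(35, -45), 1039) = -1349752 + (6 - 1*1/20) = -1349752 + (6 - 1/20) = -1349752 + 119/20 = -26994921/20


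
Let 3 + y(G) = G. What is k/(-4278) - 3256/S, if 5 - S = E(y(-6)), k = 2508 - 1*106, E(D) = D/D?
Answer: -1742347/2139 ≈ -814.56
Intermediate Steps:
y(G) = -3 + G
E(D) = 1
k = 2402 (k = 2508 - 106 = 2402)
S = 4 (S = 5 - 1*1 = 5 - 1 = 4)
k/(-4278) - 3256/S = 2402/(-4278) - 3256/4 = 2402*(-1/4278) - 3256*¼ = -1201/2139 - 814 = -1742347/2139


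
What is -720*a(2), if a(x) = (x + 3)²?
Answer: -18000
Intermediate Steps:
a(x) = (3 + x)²
-720*a(2) = -720*(3 + 2)² = -720*5² = -720*25 = -18000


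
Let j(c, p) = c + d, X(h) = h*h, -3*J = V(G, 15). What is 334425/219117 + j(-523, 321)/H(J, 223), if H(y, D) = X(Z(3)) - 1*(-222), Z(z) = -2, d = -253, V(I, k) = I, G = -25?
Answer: -15742457/8253407 ≈ -1.9074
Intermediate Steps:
J = 25/3 (J = -⅓*(-25) = 25/3 ≈ 8.3333)
X(h) = h²
H(y, D) = 226 (H(y, D) = (-2)² - 1*(-222) = 4 + 222 = 226)
j(c, p) = -253 + c (j(c, p) = c - 253 = -253 + c)
334425/219117 + j(-523, 321)/H(J, 223) = 334425/219117 + (-253 - 523)/226 = 334425*(1/219117) - 776*1/226 = 111475/73039 - 388/113 = -15742457/8253407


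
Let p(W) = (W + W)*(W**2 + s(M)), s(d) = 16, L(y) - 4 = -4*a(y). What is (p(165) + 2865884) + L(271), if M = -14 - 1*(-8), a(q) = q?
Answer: 11854334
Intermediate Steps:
M = -6 (M = -14 + 8 = -6)
L(y) = 4 - 4*y
p(W) = 2*W*(16 + W**2) (p(W) = (W + W)*(W**2 + 16) = (2*W)*(16 + W**2) = 2*W*(16 + W**2))
(p(165) + 2865884) + L(271) = (2*165*(16 + 165**2) + 2865884) + (4 - 4*271) = (2*165*(16 + 27225) + 2865884) + (4 - 1084) = (2*165*27241 + 2865884) - 1080 = (8989530 + 2865884) - 1080 = 11855414 - 1080 = 11854334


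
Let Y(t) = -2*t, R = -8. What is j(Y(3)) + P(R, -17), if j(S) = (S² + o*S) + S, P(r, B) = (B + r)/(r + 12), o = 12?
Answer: -193/4 ≈ -48.250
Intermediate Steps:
P(r, B) = (B + r)/(12 + r)
j(S) = S² + 13*S (j(S) = (S² + 12*S) + S = S² + 13*S)
j(Y(3)) + P(R, -17) = (-2*3)*(13 - 2*3) + (-17 - 8)/(12 - 8) = -6*(13 - 6) - 25/4 = -6*7 + (¼)*(-25) = -42 - 25/4 = -193/4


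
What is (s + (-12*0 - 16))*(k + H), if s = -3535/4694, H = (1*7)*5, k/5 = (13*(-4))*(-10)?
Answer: -207213765/4694 ≈ -44144.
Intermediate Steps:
k = 2600 (k = 5*((13*(-4))*(-10)) = 5*(-52*(-10)) = 5*520 = 2600)
H = 35 (H = 7*5 = 35)
s = -3535/4694 (s = -3535*1/4694 = -3535/4694 ≈ -0.75309)
(s + (-12*0 - 16))*(k + H) = (-3535/4694 + (-12*0 - 16))*(2600 + 35) = (-3535/4694 + (0 - 16))*2635 = (-3535/4694 - 16)*2635 = -78639/4694*2635 = -207213765/4694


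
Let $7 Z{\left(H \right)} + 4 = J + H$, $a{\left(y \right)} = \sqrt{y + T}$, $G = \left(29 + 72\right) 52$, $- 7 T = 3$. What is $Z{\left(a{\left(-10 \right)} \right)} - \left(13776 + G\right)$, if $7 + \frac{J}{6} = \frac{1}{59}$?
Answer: $- \frac{7861272}{413} + \frac{i \sqrt{511}}{49} \approx -19035.0 + 0.46133 i$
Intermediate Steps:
$T = - \frac{3}{7}$ ($T = \left(- \frac{1}{7}\right) 3 = - \frac{3}{7} \approx -0.42857$)
$G = 5252$ ($G = 101 \cdot 52 = 5252$)
$J = - \frac{2472}{59}$ ($J = -42 + \frac{6}{59} = - \frac{2472}{59} \approx -41.898$)
$a{\left(y \right)} = \sqrt{- \frac{3}{7} + y}$ ($a{\left(y \right)} = \sqrt{y - \frac{3}{7}} = \sqrt{- \frac{3}{7} + y}$)
$Z{\left(H \right)} = - \frac{2708}{413} + \frac{H}{7}$ ($Z{\left(H \right)} = - \frac{4}{7} + \frac{- \frac{2472}{59} + H}{7} = - \frac{4}{7} + \left(- \frac{2472}{413} + \frac{H}{7}\right) = - \frac{2708}{413} + \frac{H}{7}$)
$Z{\left(a{\left(-10 \right)} \right)} - \left(13776 + G\right) = \left(- \frac{2708}{413} + \frac{\frac{1}{7} \sqrt{-21 + 49 \left(-10\right)}}{7}\right) - \left(13776 + 5252\right) = \left(- \frac{2708}{413} + \frac{\frac{1}{7} \sqrt{-21 - 490}}{7}\right) - 19028 = \left(- \frac{2708}{413} + \frac{\frac{1}{7} \sqrt{-511}}{7}\right) - 19028 = \left(- \frac{2708}{413} + \frac{\frac{1}{7} i \sqrt{511}}{7}\right) - 19028 = \left(- \frac{2708}{413} + \frac{i \sqrt{511}}{49}\right) - 19028 = - \frac{7861272}{413} + \frac{i \sqrt{511}}{49}$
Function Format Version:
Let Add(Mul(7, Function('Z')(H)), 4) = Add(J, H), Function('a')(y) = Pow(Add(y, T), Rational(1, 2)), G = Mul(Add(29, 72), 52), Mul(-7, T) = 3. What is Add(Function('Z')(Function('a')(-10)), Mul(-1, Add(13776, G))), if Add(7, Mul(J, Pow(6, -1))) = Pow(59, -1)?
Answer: Add(Rational(-7861272, 413), Mul(Rational(1, 49), I, Pow(511, Rational(1, 2)))) ≈ Add(-19035., Mul(0.46133, I))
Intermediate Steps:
T = Rational(-3, 7) (T = Mul(Rational(-1, 7), 3) = Rational(-3, 7) ≈ -0.42857)
G = 5252 (G = Mul(101, 52) = 5252)
J = Rational(-2472, 59) (J = Add(-42, Mul(6, Pow(59, -1))) = Add(-42, Mul(6, Rational(1, 59))) = Add(-42, Rational(6, 59)) = Rational(-2472, 59) ≈ -41.898)
Function('a')(y) = Pow(Add(Rational(-3, 7), y), Rational(1, 2)) (Function('a')(y) = Pow(Add(y, Rational(-3, 7)), Rational(1, 2)) = Pow(Add(Rational(-3, 7), y), Rational(1, 2)))
Function('Z')(H) = Add(Rational(-2708, 413), Mul(Rational(1, 7), H)) (Function('Z')(H) = Add(Rational(-4, 7), Mul(Rational(1, 7), Add(Rational(-2472, 59), H))) = Add(Rational(-4, 7), Add(Rational(-2472, 413), Mul(Rational(1, 7), H))) = Add(Rational(-2708, 413), Mul(Rational(1, 7), H)))
Add(Function('Z')(Function('a')(-10)), Mul(-1, Add(13776, G))) = Add(Add(Rational(-2708, 413), Mul(Rational(1, 7), Mul(Rational(1, 7), Pow(Add(-21, Mul(49, -10)), Rational(1, 2))))), Mul(-1, Add(13776, 5252))) = Add(Add(Rational(-2708, 413), Mul(Rational(1, 7), Mul(Rational(1, 7), Pow(Add(-21, -490), Rational(1, 2))))), Mul(-1, 19028)) = Add(Add(Rational(-2708, 413), Mul(Rational(1, 7), Mul(Rational(1, 7), Pow(-511, Rational(1, 2))))), -19028) = Add(Add(Rational(-2708, 413), Mul(Rational(1, 7), Mul(Rational(1, 7), Mul(I, Pow(511, Rational(1, 2)))))), -19028) = Add(Add(Rational(-2708, 413), Mul(Rational(1, 7), Mul(Rational(1, 7), I, Pow(511, Rational(1, 2))))), -19028) = Add(Add(Rational(-2708, 413), Mul(Rational(1, 49), I, Pow(511, Rational(1, 2)))), -19028) = Add(Rational(-7861272, 413), Mul(Rational(1, 49), I, Pow(511, Rational(1, 2))))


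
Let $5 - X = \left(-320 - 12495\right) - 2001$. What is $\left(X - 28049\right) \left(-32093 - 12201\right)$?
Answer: $585921032$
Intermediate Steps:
$X = 14821$ ($X = 5 - \left(\left(-320 - 12495\right) - 2001\right) = 5 - \left(-12815 - 2001\right) = 5 - -14816 = 5 + 14816 = 14821$)
$\left(X - 28049\right) \left(-32093 - 12201\right) = \left(14821 - 28049\right) \left(-32093 - 12201\right) = \left(-13228\right) \left(-44294\right) = 585921032$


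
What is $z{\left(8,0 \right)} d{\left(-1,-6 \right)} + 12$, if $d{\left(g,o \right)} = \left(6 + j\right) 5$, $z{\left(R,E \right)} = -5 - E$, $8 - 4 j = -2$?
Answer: $- \frac{401}{2} \approx -200.5$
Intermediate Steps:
$j = \frac{5}{2}$ ($j = 2 - - \frac{1}{2} = 2 + \frac{1}{2} = \frac{5}{2} \approx 2.5$)
$d{\left(g,o \right)} = \frac{85}{2}$ ($d{\left(g,o \right)} = \left(6 + \frac{5}{2}\right) 5 = \frac{17}{2} \cdot 5 = \frac{85}{2}$)
$z{\left(8,0 \right)} d{\left(-1,-6 \right)} + 12 = \left(-5 - 0\right) \frac{85}{2} + 12 = \left(-5 + 0\right) \frac{85}{2} + 12 = \left(-5\right) \frac{85}{2} + 12 = - \frac{425}{2} + 12 = - \frac{401}{2}$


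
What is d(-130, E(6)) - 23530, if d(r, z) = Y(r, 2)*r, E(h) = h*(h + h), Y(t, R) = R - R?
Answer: -23530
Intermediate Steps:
Y(t, R) = 0
E(h) = 2*h**2 (E(h) = h*(2*h) = 2*h**2)
d(r, z) = 0 (d(r, z) = 0*r = 0)
d(-130, E(6)) - 23530 = 0 - 23530 = -23530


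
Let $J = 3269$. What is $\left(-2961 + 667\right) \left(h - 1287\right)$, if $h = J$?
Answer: $-4546708$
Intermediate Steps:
$h = 3269$
$\left(-2961 + 667\right) \left(h - 1287\right) = \left(-2961 + 667\right) \left(3269 - 1287\right) = \left(-2294\right) 1982 = -4546708$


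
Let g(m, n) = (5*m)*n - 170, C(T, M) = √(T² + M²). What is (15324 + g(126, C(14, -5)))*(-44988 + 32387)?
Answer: -190955554 - 7938630*√221 ≈ -3.0897e+8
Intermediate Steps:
C(T, M) = √(M² + T²)
g(m, n) = -170 + 5*m*n (g(m, n) = 5*m*n - 170 = -170 + 5*m*n)
(15324 + g(126, C(14, -5)))*(-44988 + 32387) = (15324 + (-170 + 5*126*√((-5)² + 14²)))*(-44988 + 32387) = (15324 + (-170 + 5*126*√(25 + 196)))*(-12601) = (15324 + (-170 + 5*126*√221))*(-12601) = (15324 + (-170 + 630*√221))*(-12601) = (15154 + 630*√221)*(-12601) = -190955554 - 7938630*√221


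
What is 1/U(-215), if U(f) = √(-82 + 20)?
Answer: -I*√62/62 ≈ -0.127*I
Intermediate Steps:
U(f) = I*√62 (U(f) = √(-62) = I*√62)
1/U(-215) = 1/(I*√62) = -I*√62/62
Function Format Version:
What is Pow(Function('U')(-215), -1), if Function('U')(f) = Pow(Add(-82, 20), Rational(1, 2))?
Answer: Mul(Rational(-1, 62), I, Pow(62, Rational(1, 2))) ≈ Mul(-0.12700, I)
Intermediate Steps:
Function('U')(f) = Mul(I, Pow(62, Rational(1, 2))) (Function('U')(f) = Pow(-62, Rational(1, 2)) = Mul(I, Pow(62, Rational(1, 2))))
Pow(Function('U')(-215), -1) = Pow(Mul(I, Pow(62, Rational(1, 2))), -1) = Mul(Rational(-1, 62), I, Pow(62, Rational(1, 2)))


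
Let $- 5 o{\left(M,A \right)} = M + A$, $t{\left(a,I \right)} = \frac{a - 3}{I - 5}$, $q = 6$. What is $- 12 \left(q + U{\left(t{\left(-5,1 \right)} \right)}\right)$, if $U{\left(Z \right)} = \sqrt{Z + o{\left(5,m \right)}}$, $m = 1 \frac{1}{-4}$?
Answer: $-72 - \frac{6 \sqrt{105}}{5} \approx -84.296$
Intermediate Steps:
$m = - \frac{1}{4}$ ($m = 1 \left(- \frac{1}{4}\right) = - \frac{1}{4} \approx -0.25$)
$t{\left(a,I \right)} = \frac{-3 + a}{-5 + I}$
$o{\left(M,A \right)} = - \frac{A}{5} - \frac{M}{5}$ ($o{\left(M,A \right)} = - \frac{M + A}{5} = - \frac{A + M}{5} = - \frac{A}{5} - \frac{M}{5}$)
$U{\left(Z \right)} = \sqrt{- \frac{19}{20} + Z}$ ($U{\left(Z \right)} = \sqrt{Z - \frac{19}{20}} = \sqrt{- \frac{19}{20} + Z}$)
$- 12 \left(q + U{\left(t{\left(-5,1 \right)} \right)}\right) = - 12 \left(6 + \frac{\sqrt{-95 + 100 \frac{-3 - 5}{-5 + 1}}}{10}\right) = - 12 \left(6 + \frac{\sqrt{-95 + 100 \frac{1}{-4} \left(-8\right)}}{10}\right) = - 12 \left(6 + \frac{\sqrt{-95 + 100 \left(\left(- \frac{1}{4}\right) \left(-8\right)\right)}}{10}\right) = - 12 \left(6 + \frac{\sqrt{-95 + 100 \cdot 2}}{10}\right) = - 12 \left(6 + \frac{\sqrt{-95 + 200}}{10}\right) = - 12 \left(6 + \frac{\sqrt{105}}{10}\right) = -72 - \frac{6 \sqrt{105}}{5}$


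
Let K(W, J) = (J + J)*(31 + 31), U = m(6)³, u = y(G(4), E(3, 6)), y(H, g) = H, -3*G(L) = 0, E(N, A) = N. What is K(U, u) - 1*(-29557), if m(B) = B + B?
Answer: 29557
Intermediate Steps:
m(B) = 2*B
G(L) = 0 (G(L) = -⅓*0 = 0)
u = 0
U = 1728 (U = (2*6)³ = 12³ = 1728)
K(W, J) = 124*J (K(W, J) = (2*J)*62 = 124*J)
K(U, u) - 1*(-29557) = 124*0 - 1*(-29557) = 0 + 29557 = 29557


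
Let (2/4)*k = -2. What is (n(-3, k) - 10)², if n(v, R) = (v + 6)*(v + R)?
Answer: 961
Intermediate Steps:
k = -4 (k = 2*(-2) = -4)
n(v, R) = (6 + v)*(R + v)
(n(-3, k) - 10)² = (((-3)² + 6*(-4) + 6*(-3) - 4*(-3)) - 10)² = ((9 - 24 - 18 + 12) - 10)² = (-21 - 10)² = (-31)² = 961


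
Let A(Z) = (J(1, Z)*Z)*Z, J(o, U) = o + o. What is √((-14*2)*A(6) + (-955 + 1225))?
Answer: 3*I*√194 ≈ 41.785*I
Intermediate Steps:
J(o, U) = 2*o
A(Z) = 2*Z² (A(Z) = ((2*1)*Z)*Z = (2*Z)*Z = 2*Z²)
√((-14*2)*A(6) + (-955 + 1225)) = √((-14*2)*(2*6²) + (-955 + 1225)) = √(-56*36 + 270) = √(-28*72 + 270) = √(-2016 + 270) = √(-1746) = 3*I*√194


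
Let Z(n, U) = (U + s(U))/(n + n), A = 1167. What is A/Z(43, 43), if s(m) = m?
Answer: 1167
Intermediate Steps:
Z(n, U) = U/n (Z(n, U) = (U + U)/(n + n) = (2*U)/((2*n)) = (2*U)*(1/(2*n)) = U/n)
A/Z(43, 43) = 1167/((43/43)) = 1167/((43*(1/43))) = 1167/1 = 1167*1 = 1167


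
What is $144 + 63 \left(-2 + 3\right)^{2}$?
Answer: $207$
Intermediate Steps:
$144 + 63 \left(-2 + 3\right)^{2} = 144 + 63 \cdot 1^{2} = 144 + 63 \cdot 1 = 144 + 63 = 207$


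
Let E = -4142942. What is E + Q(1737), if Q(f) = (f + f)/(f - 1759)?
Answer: -45574099/11 ≈ -4.1431e+6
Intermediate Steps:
Q(f) = 2*f/(-1759 + f) (Q(f) = (2*f)/(-1759 + f) = 2*f/(-1759 + f))
E + Q(1737) = -4142942 + 2*1737/(-1759 + 1737) = -4142942 + 2*1737/(-22) = -4142942 + 2*1737*(-1/22) = -4142942 - 1737/11 = -45574099/11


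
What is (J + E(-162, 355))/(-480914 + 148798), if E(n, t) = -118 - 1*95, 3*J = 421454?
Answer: -420815/996348 ≈ -0.42236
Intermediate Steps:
J = 421454/3 (J = (⅓)*421454 = 421454/3 ≈ 1.4048e+5)
E(n, t) = -213 (E(n, t) = -118 - 95 = -213)
(J + E(-162, 355))/(-480914 + 148798) = (421454/3 - 213)/(-480914 + 148798) = (420815/3)/(-332116) = (420815/3)*(-1/332116) = -420815/996348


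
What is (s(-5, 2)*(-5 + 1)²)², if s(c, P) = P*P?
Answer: 4096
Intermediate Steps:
s(c, P) = P²
(s(-5, 2)*(-5 + 1)²)² = (2²*(-5 + 1)²)² = (4*(-4)²)² = (4*16)² = 64² = 4096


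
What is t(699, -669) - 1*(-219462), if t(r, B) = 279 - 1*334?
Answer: 219407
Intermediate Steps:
t(r, B) = -55 (t(r, B) = 279 - 334 = -55)
t(699, -669) - 1*(-219462) = -55 - 1*(-219462) = -55 + 219462 = 219407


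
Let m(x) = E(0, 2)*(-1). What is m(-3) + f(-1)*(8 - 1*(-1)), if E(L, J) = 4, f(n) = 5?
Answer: 41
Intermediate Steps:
m(x) = -4 (m(x) = 4*(-1) = -4)
m(-3) + f(-1)*(8 - 1*(-1)) = -4 + 5*(8 - 1*(-1)) = -4 + 5*(8 + 1) = -4 + 5*9 = -4 + 45 = 41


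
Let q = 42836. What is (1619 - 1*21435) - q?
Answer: -62652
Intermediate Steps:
(1619 - 1*21435) - q = (1619 - 1*21435) - 1*42836 = (1619 - 21435) - 42836 = -19816 - 42836 = -62652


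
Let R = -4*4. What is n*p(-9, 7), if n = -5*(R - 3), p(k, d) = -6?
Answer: -570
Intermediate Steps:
R = -16
n = 95 (n = -5*(-16 - 3) = -5*(-19) = 95)
n*p(-9, 7) = 95*(-6) = -570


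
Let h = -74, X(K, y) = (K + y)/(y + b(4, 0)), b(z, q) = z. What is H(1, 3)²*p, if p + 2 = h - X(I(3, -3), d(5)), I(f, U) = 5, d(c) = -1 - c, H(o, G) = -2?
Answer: -306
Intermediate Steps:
X(K, y) = (K + y)/(4 + y) (X(K, y) = (K + y)/(y + 4) = (K + y)/(4 + y))
p = -153/2 (p = -2 + (-74 - (5 + (-1 - 1*5))/(4 + (-1 - 1*5))) = -2 + (-74 - (5 + (-1 - 5))/(4 + (-1 - 5))) = -2 + (-74 - (5 - 6)/(4 - 6)) = -2 + (-74 - (-1)/(-2)) = -2 + (-74 - (-1)*(-1)/2) = -2 + (-74 - 1*½) = -2 + (-74 - ½) = -2 - 149/2 = -153/2 ≈ -76.500)
H(1, 3)²*p = (-2)²*(-153/2) = 4*(-153/2) = -306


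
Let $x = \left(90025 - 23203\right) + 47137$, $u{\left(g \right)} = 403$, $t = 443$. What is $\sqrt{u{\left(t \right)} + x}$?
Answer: $\sqrt{114362} \approx 338.17$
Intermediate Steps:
$x = 113959$ ($x = 66822 + 47137 = 113959$)
$\sqrt{u{\left(t \right)} + x} = \sqrt{403 + 113959} = \sqrt{114362}$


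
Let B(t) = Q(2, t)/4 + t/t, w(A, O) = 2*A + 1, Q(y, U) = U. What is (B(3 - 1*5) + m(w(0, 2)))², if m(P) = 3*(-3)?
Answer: 289/4 ≈ 72.250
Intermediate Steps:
w(A, O) = 1 + 2*A
B(t) = 1 + t/4 (B(t) = t/4 + t/t = t*(¼) + 1 = t/4 + 1 = 1 + t/4)
m(P) = -9
(B(3 - 1*5) + m(w(0, 2)))² = ((1 + (3 - 1*5)/4) - 9)² = ((1 + (3 - 5)/4) - 9)² = ((1 + (¼)*(-2)) - 9)² = ((1 - ½) - 9)² = (½ - 9)² = (-17/2)² = 289/4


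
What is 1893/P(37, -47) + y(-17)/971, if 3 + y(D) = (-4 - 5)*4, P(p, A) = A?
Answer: -1839936/45637 ≈ -40.317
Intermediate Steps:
y(D) = -39 (y(D) = -3 + (-4 - 5)*4 = -3 - 9*4 = -3 - 36 = -39)
1893/P(37, -47) + y(-17)/971 = 1893/(-47) - 39/971 = 1893*(-1/47) - 39*1/971 = -1893/47 - 39/971 = -1839936/45637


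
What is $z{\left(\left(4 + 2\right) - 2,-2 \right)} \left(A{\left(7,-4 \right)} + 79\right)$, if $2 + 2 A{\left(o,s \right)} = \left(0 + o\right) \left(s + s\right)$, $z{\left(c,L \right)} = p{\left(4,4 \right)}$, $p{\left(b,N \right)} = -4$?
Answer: $-200$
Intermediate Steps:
$z{\left(c,L \right)} = -4$
$A{\left(o,s \right)} = -1 + o s$ ($A{\left(o,s \right)} = -1 + \frac{\left(0 + o\right) \left(s + s\right)}{2} = -1 + \frac{o 2 s}{2} = -1 + \frac{2 o s}{2} = -1 + o s$)
$z{\left(\left(4 + 2\right) - 2,-2 \right)} \left(A{\left(7,-4 \right)} + 79\right) = - 4 \left(\left(-1 + 7 \left(-4\right)\right) + 79\right) = - 4 \left(\left(-1 - 28\right) + 79\right) = - 4 \left(-29 + 79\right) = \left(-4\right) 50 = -200$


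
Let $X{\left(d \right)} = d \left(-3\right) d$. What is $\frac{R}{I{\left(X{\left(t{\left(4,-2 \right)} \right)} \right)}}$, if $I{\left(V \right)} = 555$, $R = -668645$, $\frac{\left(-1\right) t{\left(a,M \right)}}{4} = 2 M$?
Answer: $- \frac{133729}{111} \approx -1204.8$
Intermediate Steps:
$t{\left(a,M \right)} = - 8 M$ ($t{\left(a,M \right)} = - 4 \cdot 2 M = - 8 M$)
$X{\left(d \right)} = - 3 d^{2}$ ($X{\left(d \right)} = - 3 d d = - 3 d^{2}$)
$\frac{R}{I{\left(X{\left(t{\left(4,-2 \right)} \right)} \right)}} = - \frac{668645}{555} = \left(-668645\right) \frac{1}{555} = - \frac{133729}{111}$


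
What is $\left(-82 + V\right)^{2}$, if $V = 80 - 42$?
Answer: $1936$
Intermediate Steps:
$V = 38$ ($V = 80 - 42 = 38$)
$\left(-82 + V\right)^{2} = \left(-82 + 38\right)^{2} = \left(-44\right)^{2} = 1936$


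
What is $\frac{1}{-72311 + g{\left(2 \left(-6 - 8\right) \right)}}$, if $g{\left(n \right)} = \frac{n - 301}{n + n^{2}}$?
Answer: $- \frac{108}{7809635} \approx -1.3829 \cdot 10^{-5}$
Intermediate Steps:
$g{\left(n \right)} = \frac{-301 + n}{n + n^{2}}$
$\frac{1}{-72311 + g{\left(2 \left(-6 - 8\right) \right)}} = \frac{1}{-72311 + \frac{-301 + 2 \left(-6 - 8\right)}{2 \left(-6 - 8\right) \left(1 + 2 \left(-6 - 8\right)\right)}} = \frac{1}{-72311 + \frac{-301 + 2 \left(-14\right)}{2 \left(-14\right) \left(1 + 2 \left(-14\right)\right)}} = \frac{1}{-72311 + \frac{-301 - 28}{\left(-28\right) \left(1 - 28\right)}} = \frac{1}{-72311 - \frac{1}{28} \frac{1}{-27} \left(-329\right)} = \frac{1}{-72311 - \left(- \frac{1}{756}\right) \left(-329\right)} = \frac{1}{-72311 - \frac{47}{108}} = \frac{1}{- \frac{7809635}{108}} = - \frac{108}{7809635}$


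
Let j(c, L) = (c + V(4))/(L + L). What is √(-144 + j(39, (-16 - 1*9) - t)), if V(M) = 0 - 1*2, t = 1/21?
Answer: I*√40045695/526 ≈ 12.031*I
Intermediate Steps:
t = 1/21 ≈ 0.047619
V(M) = -2 (V(M) = 0 - 2 = -2)
j(c, L) = (-2 + c)/(2*L) (j(c, L) = (c - 2)/(L + L) = (-2 + c)/((2*L)) = (-2 + c)*(1/(2*L)) = (-2 + c)/(2*L))
√(-144 + j(39, (-16 - 1*9) - t)) = √(-144 + (-2 + 39)/(2*((-16 - 1*9) - 1*1/21))) = √(-144 + (½)*37/((-16 - 9) - 1/21)) = √(-144 + (½)*37/(-25 - 1/21)) = √(-144 + (½)*37/(-526/21)) = √(-144 + (½)*(-21/526)*37) = √(-144 - 777/1052) = √(-152265/1052) = I*√40045695/526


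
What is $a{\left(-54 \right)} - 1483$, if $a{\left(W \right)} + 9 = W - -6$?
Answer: $-1540$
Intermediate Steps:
$a{\left(W \right)} = -3 + W$ ($a{\left(W \right)} = -9 + \left(W - -6\right) = -9 + \left(W + 6\right) = -9 + \left(6 + W\right) = -3 + W$)
$a{\left(-54 \right)} - 1483 = \left(-3 - 54\right) - 1483 = -57 - 1483 = -1540$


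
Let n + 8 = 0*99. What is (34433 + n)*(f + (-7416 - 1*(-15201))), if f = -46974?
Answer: -1349081325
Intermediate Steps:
n = -8 (n = -8 + 0*99 = -8 + 0 = -8)
(34433 + n)*(f + (-7416 - 1*(-15201))) = (34433 - 8)*(-46974 + (-7416 - 1*(-15201))) = 34425*(-46974 + (-7416 + 15201)) = 34425*(-46974 + 7785) = 34425*(-39189) = -1349081325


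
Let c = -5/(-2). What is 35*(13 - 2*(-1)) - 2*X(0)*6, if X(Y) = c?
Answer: 495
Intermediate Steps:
c = 5/2 (c = -5*(-½) = 5/2 ≈ 2.5000)
X(Y) = 5/2
35*(13 - 2*(-1)) - 2*X(0)*6 = 35*(13 - 2*(-1)) - 2*5/2*6 = 35*(13 + 2) - 5*6 = 35*15 - 30 = 525 - 30 = 495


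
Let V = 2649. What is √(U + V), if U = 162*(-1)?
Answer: √2487 ≈ 49.870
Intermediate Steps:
U = -162
√(U + V) = √(-162 + 2649) = √2487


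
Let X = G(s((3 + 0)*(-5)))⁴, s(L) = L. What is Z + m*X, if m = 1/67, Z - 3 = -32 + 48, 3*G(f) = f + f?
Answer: 11273/67 ≈ 168.25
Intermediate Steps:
G(f) = 2*f/3 (G(f) = (f + f)/3 = (2*f)/3 = 2*f/3)
Z = 19 (Z = 3 + (-32 + 48) = 3 + 16 = 19)
X = 10000 (X = (2*((3 + 0)*(-5))/3)⁴ = (2*(3*(-5))/3)⁴ = ((⅔)*(-15))⁴ = (-10)⁴ = 10000)
m = 1/67 ≈ 0.014925
Z + m*X = 19 + (1/67)*10000 = 19 + 10000/67 = 11273/67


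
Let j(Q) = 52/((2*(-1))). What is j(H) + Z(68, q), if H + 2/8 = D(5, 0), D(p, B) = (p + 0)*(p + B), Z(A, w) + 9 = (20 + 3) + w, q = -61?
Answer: -73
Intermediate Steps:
Z(A, w) = 14 + w (Z(A, w) = -9 + ((20 + 3) + w) = -9 + (23 + w) = 14 + w)
D(p, B) = p*(B + p)
H = 99/4 (H = -¼ + 5*(0 + 5) = -¼ + 5*5 = -¼ + 25 = 99/4 ≈ 24.750)
j(Q) = -26 (j(Q) = 52/(-2) = 52*(-½) = -26)
j(H) + Z(68, q) = -26 + (14 - 61) = -26 - 47 = -73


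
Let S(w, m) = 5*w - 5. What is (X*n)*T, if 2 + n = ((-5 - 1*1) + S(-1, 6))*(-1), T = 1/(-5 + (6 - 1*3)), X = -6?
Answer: 42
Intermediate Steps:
S(w, m) = -5 + 5*w
T = -1/2 (T = 1/(-5 + (6 - 3)) = 1/(-5 + 3) = 1/(-2) = -1/2 ≈ -0.50000)
n = 14 (n = -2 + ((-5 - 1*1) + (-5 + 5*(-1)))*(-1) = -2 + ((-5 - 1) + (-5 - 5))*(-1) = -2 + (-6 - 10)*(-1) = -2 - 16*(-1) = -2 + 16 = 14)
(X*n)*T = -6*14*(-1/2) = -84*(-1/2) = 42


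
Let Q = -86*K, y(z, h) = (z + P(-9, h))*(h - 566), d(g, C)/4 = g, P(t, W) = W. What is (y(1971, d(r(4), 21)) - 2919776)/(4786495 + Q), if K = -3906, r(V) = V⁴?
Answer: -1548066/5122411 ≈ -0.30221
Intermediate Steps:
d(g, C) = 4*g
y(z, h) = (-566 + h)*(h + z) (y(z, h) = (z + h)*(h - 566) = (h + z)*(-566 + h) = (-566 + h)*(h + z))
Q = 335916 (Q = -86*(-3906) = 335916)
(y(1971, d(r(4), 21)) - 2919776)/(4786495 + Q) = (((4*4⁴)² - 2264*4⁴ - 566*1971 + (4*4⁴)*1971) - 2919776)/(4786495 + 335916) = (((4*256)² - 2264*256 - 1115586 + (4*256)*1971) - 2919776)/5122411 = ((1024² - 566*1024 - 1115586 + 1024*1971) - 2919776)*(1/5122411) = ((1048576 - 579584 - 1115586 + 2018304) - 2919776)*(1/5122411) = (1371710 - 2919776)*(1/5122411) = -1548066*1/5122411 = -1548066/5122411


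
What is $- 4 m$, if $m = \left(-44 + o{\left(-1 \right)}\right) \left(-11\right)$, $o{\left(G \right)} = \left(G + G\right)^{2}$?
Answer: $-1760$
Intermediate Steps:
$o{\left(G \right)} = 4 G^{2}$ ($o{\left(G \right)} = \left(2 G\right)^{2} = 4 G^{2}$)
$m = 440$ ($m = \left(-44 + 4 \left(-1\right)^{2}\right) \left(-11\right) = \left(-44 + 4 \cdot 1\right) \left(-11\right) = \left(-44 + 4\right) \left(-11\right) = \left(-40\right) \left(-11\right) = 440$)
$- 4 m = \left(-4\right) 440 = -1760$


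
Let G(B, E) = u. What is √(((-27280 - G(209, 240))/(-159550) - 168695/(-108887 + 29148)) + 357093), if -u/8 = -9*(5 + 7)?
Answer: √4776765714041156353202/115657795 ≈ 597.57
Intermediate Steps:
u = 864 (u = -(-72)*(5 + 7) = -(-72)*12 = -8*(-108) = 864)
G(B, E) = 864
√(((-27280 - G(209, 240))/(-159550) - 168695/(-108887 + 29148)) + 357093) = √(((-27280 - 1*864)/(-159550) - 168695/(-108887 + 29148)) + 357093) = √(((-27280 - 864)*(-1/159550) - 168695/(-79739)) + 357093) = √((-28144*(-1/159550) - 168695*(-1/79739)) + 357093) = √((14072/79775 + 168695/79739) + 357093) = √(14579730833/6361178725 + 357093) = √(2271546974177258/6361178725) = √4776765714041156353202/115657795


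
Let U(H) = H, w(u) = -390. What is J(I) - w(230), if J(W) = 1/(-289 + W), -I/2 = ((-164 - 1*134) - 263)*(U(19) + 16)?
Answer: 15202591/38981 ≈ 390.00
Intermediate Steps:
I = 39270 (I = -2*((-164 - 1*134) - 263)*(19 + 16) = -2*((-164 - 134) - 263)*35 = -2*(-298 - 263)*35 = -(-1122)*35 = -2*(-19635) = 39270)
J(I) - w(230) = 1/(-289 + 39270) - 1*(-390) = 1/38981 + 390 = 15202591/38981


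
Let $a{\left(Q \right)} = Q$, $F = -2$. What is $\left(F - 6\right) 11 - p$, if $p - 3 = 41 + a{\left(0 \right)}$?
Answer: $-132$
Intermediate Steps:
$p = 44$ ($p = 3 + \left(41 + 0\right) = 3 + 41 = 44$)
$\left(F - 6\right) 11 - p = \left(-2 - 6\right) 11 - 44 = \left(-8\right) 11 - 44 = -88 - 44 = -132$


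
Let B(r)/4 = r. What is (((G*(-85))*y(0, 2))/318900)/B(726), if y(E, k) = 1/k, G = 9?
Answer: -17/41159360 ≈ -4.1303e-7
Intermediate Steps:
B(r) = 4*r
(((G*(-85))*y(0, 2))/318900)/B(726) = (((9*(-85))/2)/318900)/((4*726)) = (-765*½*(1/318900))/2904 = -765/2*1/318900*(1/2904) = -51/42520*1/2904 = -17/41159360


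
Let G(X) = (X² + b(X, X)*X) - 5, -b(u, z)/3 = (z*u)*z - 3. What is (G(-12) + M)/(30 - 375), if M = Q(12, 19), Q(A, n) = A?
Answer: 12433/69 ≈ 180.19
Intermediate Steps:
b(u, z) = 9 - 3*u*z² (b(u, z) = -3*((z*u)*z - 3) = -3*((u*z)*z - 3) = -3*(u*z² - 3) = -3*(-3 + u*z²) = 9 - 3*u*z²)
M = 12
G(X) = -5 + X² + X*(9 - 3*X³) (G(X) = (X² + (9 - 3*X*X²)*X) - 5 = (X² + (9 - 3*X³)*X) - 5 = (X² + X*(9 - 3*X³)) - 5 = -5 + X² + X*(9 - 3*X³))
(G(-12) + M)/(30 - 375) = ((-5 + (-12)² - 3*(-12)*(-3 + (-12)³)) + 12)/(30 - 375) = ((-5 + 144 - 3*(-12)*(-3 - 1728)) + 12)/(-345) = ((-5 + 144 - 3*(-12)*(-1731)) + 12)*(-1/345) = ((-5 + 144 - 62316) + 12)*(-1/345) = (-62177 + 12)*(-1/345) = -62165*(-1/345) = 12433/69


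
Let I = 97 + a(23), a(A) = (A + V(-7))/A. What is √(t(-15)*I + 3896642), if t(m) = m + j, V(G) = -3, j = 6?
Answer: √2060857661/23 ≈ 1973.8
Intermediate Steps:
t(m) = 6 + m (t(m) = m + 6 = 6 + m)
a(A) = (-3 + A)/A (a(A) = (A - 3)/A = (-3 + A)/A)
I = 2251/23 (I = 97 + (-3 + 23)/23 = 97 + (1/23)*20 = 97 + 20/23 = 2251/23 ≈ 97.870)
√(t(-15)*I + 3896642) = √((6 - 15)*(2251/23) + 3896642) = √(-9*2251/23 + 3896642) = √(-20259/23 + 3896642) = √(89602507/23) = √2060857661/23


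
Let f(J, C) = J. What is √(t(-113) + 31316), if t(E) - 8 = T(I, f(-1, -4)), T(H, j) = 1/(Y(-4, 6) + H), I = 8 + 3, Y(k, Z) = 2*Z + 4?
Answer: √2537247/9 ≈ 176.99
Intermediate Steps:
Y(k, Z) = 4 + 2*Z
I = 11
T(H, j) = 1/(16 + H) (T(H, j) = 1/((4 + 2*6) + H) = 1/((4 + 12) + H) = 1/(16 + H))
t(E) = 217/27 (t(E) = 8 + 1/(16 + 11) = 8 + 1/27 = 217/27)
√(t(-113) + 31316) = √(217/27 + 31316) = √(845749/27) = √2537247/9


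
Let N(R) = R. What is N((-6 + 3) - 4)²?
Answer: 49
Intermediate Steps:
N((-6 + 3) - 4)² = ((-6 + 3) - 4)² = (-3 - 4)² = (-7)² = 49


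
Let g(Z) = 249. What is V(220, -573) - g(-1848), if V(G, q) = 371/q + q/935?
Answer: -134078209/535755 ≈ -250.26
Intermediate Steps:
V(G, q) = 371/q + q/935 (V(G, q) = 371/q + q*(1/935) = 371/q + q/935)
V(220, -573) - g(-1848) = (371/(-573) + (1/935)*(-573)) - 1*249 = (371*(-1/573) - 573/935) - 249 = (-371/573 - 573/935) - 249 = -675214/535755 - 249 = -134078209/535755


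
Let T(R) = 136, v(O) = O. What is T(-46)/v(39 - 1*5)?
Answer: 4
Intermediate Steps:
T(-46)/v(39 - 1*5) = 136/(39 - 1*5) = 136/(39 - 5) = 136/34 = 136*(1/34) = 4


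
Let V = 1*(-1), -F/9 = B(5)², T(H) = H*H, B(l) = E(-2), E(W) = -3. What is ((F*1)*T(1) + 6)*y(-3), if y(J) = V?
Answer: 75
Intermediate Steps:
B(l) = -3
T(H) = H²
F = -81 (F = -9*(-3)² = -9*9 = -81)
V = -1
y(J) = -1
((F*1)*T(1) + 6)*y(-3) = (-81*1*1² + 6)*(-1) = (-81*1 + 6)*(-1) = (-81 + 6)*(-1) = -75*(-1) = 75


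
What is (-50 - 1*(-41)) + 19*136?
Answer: 2575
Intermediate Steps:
(-50 - 1*(-41)) + 19*136 = (-50 + 41) + 2584 = -9 + 2584 = 2575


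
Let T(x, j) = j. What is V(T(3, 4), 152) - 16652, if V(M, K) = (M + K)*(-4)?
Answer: -17276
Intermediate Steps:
V(M, K) = -4*K - 4*M (V(M, K) = (K + M)*(-4) = -4*K - 4*M)
V(T(3, 4), 152) - 16652 = (-4*152 - 4*4) - 16652 = (-608 - 16) - 16652 = -624 - 16652 = -17276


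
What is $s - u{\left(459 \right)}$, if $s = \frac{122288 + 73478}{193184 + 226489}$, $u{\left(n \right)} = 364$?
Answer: $- \frac{152565206}{419673} \approx -363.53$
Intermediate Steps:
$s = \frac{195766}{419673} \approx 0.46647$
$s - u{\left(459 \right)} = \frac{195766}{419673} - 364 = - \frac{152565206}{419673}$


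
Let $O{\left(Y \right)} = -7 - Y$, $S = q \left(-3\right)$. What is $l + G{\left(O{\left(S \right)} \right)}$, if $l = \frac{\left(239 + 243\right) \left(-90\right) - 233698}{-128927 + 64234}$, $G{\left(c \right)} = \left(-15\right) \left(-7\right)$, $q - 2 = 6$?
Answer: $\frac{7069843}{64693} \approx 109.28$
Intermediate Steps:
$q = 8$ ($q = 2 + 6 = 8$)
$S = -24$ ($S = 8 \left(-3\right) = -24$)
$G{\left(c \right)} = 105$
$l = \frac{277078}{64693}$ ($l = \frac{482 \left(-90\right) - 233698}{-64693} = \left(-43380 - 233698\right) \left(- \frac{1}{64693}\right) = \left(-277078\right) \left(- \frac{1}{64693}\right) = \frac{277078}{64693} \approx 4.283$)
$l + G{\left(O{\left(S \right)} \right)} = \frac{277078}{64693} + 105 = \frac{7069843}{64693}$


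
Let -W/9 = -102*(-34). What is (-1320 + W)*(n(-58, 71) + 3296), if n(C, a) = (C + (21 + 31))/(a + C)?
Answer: -1393735944/13 ≈ -1.0721e+8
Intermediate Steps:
n(C, a) = (52 + C)/(C + a) (n(C, a) = (C + 52)/(C + a) = (52 + C)/(C + a))
W = -31212 (W = -(-918)*(-34) = -9*3468 = -31212)
(-1320 + W)*(n(-58, 71) + 3296) = (-1320 - 31212)*((52 - 58)/(-58 + 71) + 3296) = -32532*(-6/13 + 3296) = -32532*42842/13 = -1393735944/13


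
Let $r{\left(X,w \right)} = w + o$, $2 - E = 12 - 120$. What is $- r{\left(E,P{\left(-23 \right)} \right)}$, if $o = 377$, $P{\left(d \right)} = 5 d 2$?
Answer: $-147$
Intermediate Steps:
$P{\left(d \right)} = 10 d$
$E = 110$ ($E = 2 - \left(12 - 120\right) = 2 - -108 = 2 + 108 = 110$)
$r{\left(X,w \right)} = 377 + w$ ($r{\left(X,w \right)} = w + 377 = 377 + w$)
$- r{\left(E,P{\left(-23 \right)} \right)} = - (377 + 10 \left(-23\right)) = - (377 - 230) = \left(-1\right) 147 = -147$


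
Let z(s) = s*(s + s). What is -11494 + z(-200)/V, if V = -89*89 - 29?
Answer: -1829146/159 ≈ -11504.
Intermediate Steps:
z(s) = 2*s² (z(s) = s*(2*s) = 2*s²)
V = -7950 (V = -7921 - 29 = -7950)
-11494 + z(-200)/V = -11494 + (2*(-200)²)/(-7950) = -11494 + (2*40000)*(-1/7950) = -11494 + 80000*(-1/7950) = -11494 - 1600/159 = -1829146/159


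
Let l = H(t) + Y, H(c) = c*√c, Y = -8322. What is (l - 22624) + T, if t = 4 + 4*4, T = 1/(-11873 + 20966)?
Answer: -281391977/9093 + 40*√5 ≈ -30857.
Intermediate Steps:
T = 1/9093 ≈ 0.00010997
t = 20 (t = 4 + 16 = 20)
H(c) = c^(3/2)
l = -8322 + 40*√5 (l = 20^(3/2) - 8322 = 40*√5 - 8322 = -8322 + 40*√5 ≈ -8232.6)
(l - 22624) + T = ((-8322 + 40*√5) - 22624) + 1/9093 = (-30946 + 40*√5) + 1/9093 = -281391977/9093 + 40*√5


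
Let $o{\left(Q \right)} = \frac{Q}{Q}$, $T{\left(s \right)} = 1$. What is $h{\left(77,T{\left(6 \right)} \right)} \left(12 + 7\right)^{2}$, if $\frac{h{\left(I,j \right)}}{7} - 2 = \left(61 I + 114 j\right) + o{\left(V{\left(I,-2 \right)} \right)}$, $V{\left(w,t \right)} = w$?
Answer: $12164978$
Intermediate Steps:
$o{\left(Q \right)} = 1$
$h{\left(I,j \right)} = 21 + 427 I + 798 j$ ($h{\left(I,j \right)} = 14 + 7 \left(\left(61 I + 114 j\right) + 1\right) = 14 + 7 \left(1 + 61 I + 114 j\right) = 14 + \left(7 + 427 I + 798 j\right) = 21 + 427 I + 798 j$)
$h{\left(77,T{\left(6 \right)} \right)} \left(12 + 7\right)^{2} = \left(21 + 427 \cdot 77 + 798 \cdot 1\right) \left(12 + 7\right)^{2} = \left(21 + 32879 + 798\right) 19^{2} = 33698 \cdot 361 = 12164978$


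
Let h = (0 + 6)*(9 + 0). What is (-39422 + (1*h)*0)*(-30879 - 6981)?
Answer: 1492516920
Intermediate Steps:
h = 54 (h = 6*9 = 54)
(-39422 + (1*h)*0)*(-30879 - 6981) = (-39422 + (1*54)*0)*(-30879 - 6981) = (-39422 + 54*0)*(-37860) = (-39422 + 0)*(-37860) = -39422*(-37860) = 1492516920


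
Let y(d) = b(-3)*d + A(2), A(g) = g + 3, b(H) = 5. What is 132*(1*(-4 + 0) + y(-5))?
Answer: -3168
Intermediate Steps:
A(g) = 3 + g
y(d) = 5 + 5*d (y(d) = 5*d + (3 + 2) = 5*d + 5 = 5 + 5*d)
132*(1*(-4 + 0) + y(-5)) = 132*(1*(-4 + 0) + (5 + 5*(-5))) = 132*(1*(-4) + (5 - 25)) = 132*(-4 - 20) = 132*(-24) = -3168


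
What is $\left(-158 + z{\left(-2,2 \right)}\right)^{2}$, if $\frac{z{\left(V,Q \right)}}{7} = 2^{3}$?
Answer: $10404$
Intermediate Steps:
$z{\left(V,Q \right)} = 56$ ($z{\left(V,Q \right)} = 7 \cdot 2^{3} = 7 \cdot 8 = 56$)
$\left(-158 + z{\left(-2,2 \right)}\right)^{2} = \left(-158 + 56\right)^{2} = \left(-102\right)^{2} = 10404$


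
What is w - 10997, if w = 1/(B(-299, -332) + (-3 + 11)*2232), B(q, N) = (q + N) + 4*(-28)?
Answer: -188191660/17113 ≈ -10997.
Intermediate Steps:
B(q, N) = -112 + N + q (B(q, N) = (N + q) - 112 = -112 + N + q)
w = 1/17113 (w = 1/((-112 - 332 - 299) + (-3 + 11)*2232) = 1/(-743 + 8*2232) = 1/(-743 + 17856) = 1/17113 ≈ 5.8435e-5)
w - 10997 = 1/17113 - 10997 = -188191660/17113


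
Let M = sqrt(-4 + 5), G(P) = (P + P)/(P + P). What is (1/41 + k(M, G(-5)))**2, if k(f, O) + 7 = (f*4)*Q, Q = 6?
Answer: 487204/1681 ≈ 289.83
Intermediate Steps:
G(P) = 1 (G(P) = (2*P)/((2*P)) = (2*P)*(1/(2*P)) = 1)
M = 1 (M = sqrt(1) = 1)
k(f, O) = -7 + 24*f (k(f, O) = -7 + (f*4)*6 = -7 + (4*f)*6 = -7 + 24*f)
(1/41 + k(M, G(-5)))**2 = (1/41 + (-7 + 24*1))**2 = (1/41 + (-7 + 24))**2 = (1/41 + 17)**2 = (698/41)**2 = 487204/1681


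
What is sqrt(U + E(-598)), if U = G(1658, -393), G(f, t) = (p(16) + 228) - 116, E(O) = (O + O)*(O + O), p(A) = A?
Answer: 4*sqrt(89409) ≈ 1196.1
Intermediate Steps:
E(O) = 4*O**2 (E(O) = (2*O)*(2*O) = 4*O**2)
G(f, t) = 128 (G(f, t) = (16 + 228) - 116 = 244 - 116 = 128)
U = 128
sqrt(U + E(-598)) = sqrt(128 + 4*(-598)**2) = sqrt(128 + 4*357604) = sqrt(128 + 1430416) = sqrt(1430544) = 4*sqrt(89409)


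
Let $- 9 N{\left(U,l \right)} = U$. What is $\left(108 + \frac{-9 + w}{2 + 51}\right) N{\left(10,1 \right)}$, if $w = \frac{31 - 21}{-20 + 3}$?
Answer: $- \frac{971450}{8109} \approx -119.8$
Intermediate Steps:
$w = - \frac{10}{17}$ ($w = \frac{10}{-17} = 10 \left(- \frac{1}{17}\right) = - \frac{10}{17} \approx -0.58823$)
$N{\left(U,l \right)} = - \frac{U}{9}$
$\left(108 + \frac{-9 + w}{2 + 51}\right) N{\left(10,1 \right)} = \left(108 + \frac{-9 - \frac{10}{17}}{2 + 51}\right) \left(\left(- \frac{1}{9}\right) 10\right) = \left(108 - \frac{163}{17 \cdot 53}\right) \left(- \frac{10}{9}\right) = \left(108 - \frac{163}{901}\right) \left(- \frac{10}{9}\right) = \frac{97145}{901} \left(- \frac{10}{9}\right) = - \frac{971450}{8109}$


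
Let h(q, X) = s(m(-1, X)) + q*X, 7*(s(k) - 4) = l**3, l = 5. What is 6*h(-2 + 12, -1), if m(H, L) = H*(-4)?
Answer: 498/7 ≈ 71.143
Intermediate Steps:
m(H, L) = -4*H
s(k) = 153/7 (s(k) = 4 + (1/7)*5**3 = 4 + (1/7)*125 = 4 + 125/7 = 153/7)
h(q, X) = 153/7 + X*q (h(q, X) = 153/7 + q*X = 153/7 + X*q)
6*h(-2 + 12, -1) = 6*(153/7 - (-2 + 12)) = 6*(153/7 - 1*10) = 6*(153/7 - 10) = 6*(83/7) = 498/7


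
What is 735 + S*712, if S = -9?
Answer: -5673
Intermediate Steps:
735 + S*712 = 735 - 9*712 = 735 - 6408 = -5673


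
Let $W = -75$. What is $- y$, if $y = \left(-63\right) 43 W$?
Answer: $-203175$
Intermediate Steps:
$y = 203175$ ($y = \left(-63\right) 43 \left(-75\right) = \left(-2709\right) \left(-75\right) = 203175$)
$- y = \left(-1\right) 203175 = -203175$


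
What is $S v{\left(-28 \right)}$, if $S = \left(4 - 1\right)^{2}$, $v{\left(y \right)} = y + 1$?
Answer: $-243$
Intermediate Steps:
$v{\left(y \right)} = 1 + y$
$S = 9$ ($S = 3^{2} = 9$)
$S v{\left(-28 \right)} = 9 \left(1 - 28\right) = 9 \left(-27\right) = -243$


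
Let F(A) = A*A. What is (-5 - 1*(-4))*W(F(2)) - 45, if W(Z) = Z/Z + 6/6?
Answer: -47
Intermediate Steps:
F(A) = A²
W(Z) = 2 (W(Z) = 1 + 6*(⅙) = 1 + 1 = 2)
(-5 - 1*(-4))*W(F(2)) - 45 = (-5 - 1*(-4))*2 - 45 = (-5 + 4)*2 - 45 = -1*2 - 45 = -2 - 45 = -47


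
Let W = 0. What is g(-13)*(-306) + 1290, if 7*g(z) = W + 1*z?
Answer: 13008/7 ≈ 1858.3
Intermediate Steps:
g(z) = z/7 (g(z) = (0 + 1*z)/7 = (0 + z)/7 = z/7)
g(-13)*(-306) + 1290 = ((1/7)*(-13))*(-306) + 1290 = -13/7*(-306) + 1290 = 3978/7 + 1290 = 13008/7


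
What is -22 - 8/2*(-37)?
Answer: 126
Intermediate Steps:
-22 - 8/2*(-37) = -22 - 8*½*(-37) = -22 - 4*(-37) = -22 + 148 = 126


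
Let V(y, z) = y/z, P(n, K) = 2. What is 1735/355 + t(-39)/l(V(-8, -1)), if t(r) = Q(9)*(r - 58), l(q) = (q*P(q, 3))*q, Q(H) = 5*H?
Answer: -265499/9088 ≈ -29.214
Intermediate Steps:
l(q) = 2*q² (l(q) = (q*2)*q = (2*q)*q = 2*q²)
t(r) = -2610 + 45*r (t(r) = (5*9)*(r - 58) = 45*(-58 + r) = -2610 + 45*r)
1735/355 + t(-39)/l(V(-8, -1)) = 1735/355 + (-2610 + 45*(-39))/((2*(-8/(-1))²)) = 1735*(1/355) + (-2610 - 1755)/((2*(-8*(-1))²)) = 347/71 - 4365/(2*8²) = 347/71 - 4365/(2*64) = 347/71 - 4365/128 = -265499/9088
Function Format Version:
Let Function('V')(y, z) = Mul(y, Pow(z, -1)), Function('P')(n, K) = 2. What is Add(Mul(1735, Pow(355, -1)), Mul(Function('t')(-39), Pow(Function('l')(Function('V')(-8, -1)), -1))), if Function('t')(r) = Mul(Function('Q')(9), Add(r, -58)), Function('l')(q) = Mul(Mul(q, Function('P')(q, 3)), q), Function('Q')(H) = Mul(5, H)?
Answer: Rational(-265499, 9088) ≈ -29.214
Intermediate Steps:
Function('l')(q) = Mul(2, Pow(q, 2)) (Function('l')(q) = Mul(Mul(q, 2), q) = Mul(Mul(2, q), q) = Mul(2, Pow(q, 2)))
Function('t')(r) = Add(-2610, Mul(45, r)) (Function('t')(r) = Mul(Mul(5, 9), Add(r, -58)) = Mul(45, Add(-58, r)) = Add(-2610, Mul(45, r)))
Add(Mul(1735, Pow(355, -1)), Mul(Function('t')(-39), Pow(Function('l')(Function('V')(-8, -1)), -1))) = Add(Mul(1735, Pow(355, -1)), Mul(Add(-2610, Mul(45, -39)), Pow(Mul(2, Pow(Mul(-8, Pow(-1, -1)), 2)), -1))) = Add(Mul(1735, Rational(1, 355)), Mul(Add(-2610, -1755), Pow(Mul(2, Pow(Mul(-8, -1), 2)), -1))) = Add(Rational(347, 71), Mul(-4365, Pow(Mul(2, Pow(8, 2)), -1))) = Add(Rational(347, 71), Mul(-4365, Pow(Mul(2, 64), -1))) = Add(Rational(347, 71), Mul(-4365, Pow(128, -1))) = Add(Rational(347, 71), Mul(-4365, Rational(1, 128))) = Add(Rational(347, 71), Rational(-4365, 128)) = Rational(-265499, 9088)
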